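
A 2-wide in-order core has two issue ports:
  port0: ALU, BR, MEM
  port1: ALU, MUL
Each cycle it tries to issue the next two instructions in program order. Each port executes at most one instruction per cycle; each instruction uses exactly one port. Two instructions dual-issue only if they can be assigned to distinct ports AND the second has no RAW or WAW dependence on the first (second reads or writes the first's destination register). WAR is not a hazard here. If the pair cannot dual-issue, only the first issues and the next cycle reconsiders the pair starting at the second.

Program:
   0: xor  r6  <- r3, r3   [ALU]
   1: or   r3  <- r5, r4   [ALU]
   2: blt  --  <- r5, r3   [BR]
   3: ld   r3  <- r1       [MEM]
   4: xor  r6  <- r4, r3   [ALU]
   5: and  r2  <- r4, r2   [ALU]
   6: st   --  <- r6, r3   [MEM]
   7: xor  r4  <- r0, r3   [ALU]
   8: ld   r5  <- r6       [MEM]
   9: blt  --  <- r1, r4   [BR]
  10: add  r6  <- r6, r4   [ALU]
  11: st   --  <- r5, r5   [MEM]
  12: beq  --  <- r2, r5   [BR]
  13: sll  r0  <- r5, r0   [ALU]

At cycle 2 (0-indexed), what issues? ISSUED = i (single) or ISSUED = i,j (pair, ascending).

c0: i0,i1 xor;or  pair
c1: i2 blt  no-port BR/MEM
c2: i3 ld  RAW r3
c3: i4,i5 xor;and  pair
c4: i6,i7 st;xor  pair
c5: i8 ld  no-port MEM/BR
c6: i9,i10 blt;add  pair
c7: i11 st  no-port MEM/BR
c8: i12,i13 beq;sll  pair

ISSUED = 3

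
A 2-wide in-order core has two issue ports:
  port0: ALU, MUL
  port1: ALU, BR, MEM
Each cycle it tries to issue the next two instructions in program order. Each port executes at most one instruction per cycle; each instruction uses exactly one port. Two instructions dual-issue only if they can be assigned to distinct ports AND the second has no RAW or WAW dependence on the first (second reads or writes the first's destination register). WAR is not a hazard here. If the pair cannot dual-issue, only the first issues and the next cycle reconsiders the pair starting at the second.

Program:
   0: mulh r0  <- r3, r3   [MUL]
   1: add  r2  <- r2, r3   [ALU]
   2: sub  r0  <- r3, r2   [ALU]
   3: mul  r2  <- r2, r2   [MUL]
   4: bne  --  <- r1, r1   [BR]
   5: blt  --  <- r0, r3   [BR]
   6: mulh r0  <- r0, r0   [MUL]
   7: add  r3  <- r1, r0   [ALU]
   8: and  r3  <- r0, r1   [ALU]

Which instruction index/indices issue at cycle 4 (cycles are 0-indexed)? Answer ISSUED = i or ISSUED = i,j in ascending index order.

ISSUED = 7

t=0 i0&i1:mulh.MUL;add.ALU ; pair
t=1 i2&i3:sub.ALU;mul.MUL ; pair
t=2 i4:bne.BR ; no-port BR/BR
t=3 i5&i6:blt.BR;mulh.MUL ; pair
t=4 i7:add.ALU ; WAW r3
t=5 i8:and.ALU ; tail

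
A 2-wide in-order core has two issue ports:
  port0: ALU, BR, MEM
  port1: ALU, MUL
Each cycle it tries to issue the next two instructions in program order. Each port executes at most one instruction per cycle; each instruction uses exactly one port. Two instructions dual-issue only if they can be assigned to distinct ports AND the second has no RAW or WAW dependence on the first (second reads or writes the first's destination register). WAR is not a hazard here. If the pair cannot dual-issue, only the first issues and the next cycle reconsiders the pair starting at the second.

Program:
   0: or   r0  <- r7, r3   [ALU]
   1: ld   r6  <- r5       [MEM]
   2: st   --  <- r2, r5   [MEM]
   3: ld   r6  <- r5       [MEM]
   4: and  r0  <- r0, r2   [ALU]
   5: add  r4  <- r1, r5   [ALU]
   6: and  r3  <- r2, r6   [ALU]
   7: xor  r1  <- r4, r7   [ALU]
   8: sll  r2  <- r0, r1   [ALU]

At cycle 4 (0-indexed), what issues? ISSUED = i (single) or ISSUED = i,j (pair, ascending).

ISSUED = 7

t=0 i0+i1:or+ld ; pair
t=1 i2:st ; no-port MEM/MEM
t=2 i3+i4:ld+and ; pair
t=3 i5+i6:add+and ; pair
t=4 i7:xor ; RAW r1
t=5 i8:sll ; tail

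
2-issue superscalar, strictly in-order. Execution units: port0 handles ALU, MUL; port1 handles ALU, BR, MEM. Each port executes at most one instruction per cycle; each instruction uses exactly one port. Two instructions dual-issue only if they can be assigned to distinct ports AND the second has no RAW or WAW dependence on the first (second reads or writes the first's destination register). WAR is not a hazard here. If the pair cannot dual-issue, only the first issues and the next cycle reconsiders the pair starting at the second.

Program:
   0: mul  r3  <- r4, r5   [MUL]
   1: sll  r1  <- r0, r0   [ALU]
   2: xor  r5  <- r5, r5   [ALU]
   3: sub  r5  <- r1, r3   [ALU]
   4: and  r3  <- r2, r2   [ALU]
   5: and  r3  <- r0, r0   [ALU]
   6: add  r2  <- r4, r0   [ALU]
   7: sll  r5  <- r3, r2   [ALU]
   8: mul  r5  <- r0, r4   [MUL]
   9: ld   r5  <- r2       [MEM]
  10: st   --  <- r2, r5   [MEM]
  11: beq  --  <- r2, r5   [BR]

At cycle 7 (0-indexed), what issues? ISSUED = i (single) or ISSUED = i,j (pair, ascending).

ISSUED = 10

[0] i0+i1  mul.MUL+sll.ALU  -- dual
[1] i2  xor.ALU  -- WAW r5
[2] i3+i4  sub.ALU+and.ALU  -- dual
[3] i5+i6  and.ALU+add.ALU  -- dual
[4] i7  sll.ALU  -- WAW r5
[5] i8  mul.MUL  -- WAW r5
[6] i9  ld.MEM  -- no-port MEM/MEM
[7] i10  st.MEM  -- no-port MEM/BR
[8] i11  beq.BR  -- tail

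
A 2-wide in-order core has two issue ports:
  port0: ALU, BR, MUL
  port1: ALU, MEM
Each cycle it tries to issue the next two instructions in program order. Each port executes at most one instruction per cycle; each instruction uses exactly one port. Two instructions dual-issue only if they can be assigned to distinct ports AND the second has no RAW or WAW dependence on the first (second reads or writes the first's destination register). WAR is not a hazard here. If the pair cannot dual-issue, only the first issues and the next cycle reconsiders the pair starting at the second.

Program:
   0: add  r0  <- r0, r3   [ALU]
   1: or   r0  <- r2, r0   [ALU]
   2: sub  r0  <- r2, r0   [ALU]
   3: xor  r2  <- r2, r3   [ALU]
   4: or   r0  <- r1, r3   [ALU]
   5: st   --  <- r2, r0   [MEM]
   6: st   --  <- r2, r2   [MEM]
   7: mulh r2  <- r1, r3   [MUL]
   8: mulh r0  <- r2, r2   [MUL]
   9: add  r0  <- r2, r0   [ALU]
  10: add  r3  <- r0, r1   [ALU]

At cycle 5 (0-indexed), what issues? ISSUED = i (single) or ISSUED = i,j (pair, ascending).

t=0 i0:add ; RAW+WAW r0
t=1 i1:or ; RAW+WAW r0
t=2 i2+i3:sub xor ; pair
t=3 i4:or ; RAW r0
t=4 i5:st ; no-port MEM/MEM
t=5 i6+i7:st mulh ; pair
t=6 i8:mulh ; RAW+WAW r0
t=7 i9:add ; RAW r0
t=8 i10:add ; tail

ISSUED = 6,7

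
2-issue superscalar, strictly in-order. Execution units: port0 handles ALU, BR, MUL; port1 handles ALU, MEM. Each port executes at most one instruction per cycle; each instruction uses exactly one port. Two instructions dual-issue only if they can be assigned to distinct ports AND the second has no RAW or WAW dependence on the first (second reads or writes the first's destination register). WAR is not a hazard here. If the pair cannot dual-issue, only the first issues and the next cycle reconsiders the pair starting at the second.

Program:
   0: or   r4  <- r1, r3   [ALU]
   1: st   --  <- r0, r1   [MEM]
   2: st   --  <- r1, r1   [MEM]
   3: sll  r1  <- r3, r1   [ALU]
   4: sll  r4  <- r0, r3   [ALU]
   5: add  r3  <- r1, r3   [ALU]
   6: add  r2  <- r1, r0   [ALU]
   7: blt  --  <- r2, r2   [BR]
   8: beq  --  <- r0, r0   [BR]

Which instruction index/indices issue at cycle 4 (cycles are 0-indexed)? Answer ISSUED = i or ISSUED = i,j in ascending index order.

c0: i0/i1 or/st  dual
c1: i2/i3 st/sll  dual
c2: i4/i5 sll/add  dual
c3: i6 add  RAW r2
c4: i7 blt  no-port BR/BR
c5: i8 beq  tail

ISSUED = 7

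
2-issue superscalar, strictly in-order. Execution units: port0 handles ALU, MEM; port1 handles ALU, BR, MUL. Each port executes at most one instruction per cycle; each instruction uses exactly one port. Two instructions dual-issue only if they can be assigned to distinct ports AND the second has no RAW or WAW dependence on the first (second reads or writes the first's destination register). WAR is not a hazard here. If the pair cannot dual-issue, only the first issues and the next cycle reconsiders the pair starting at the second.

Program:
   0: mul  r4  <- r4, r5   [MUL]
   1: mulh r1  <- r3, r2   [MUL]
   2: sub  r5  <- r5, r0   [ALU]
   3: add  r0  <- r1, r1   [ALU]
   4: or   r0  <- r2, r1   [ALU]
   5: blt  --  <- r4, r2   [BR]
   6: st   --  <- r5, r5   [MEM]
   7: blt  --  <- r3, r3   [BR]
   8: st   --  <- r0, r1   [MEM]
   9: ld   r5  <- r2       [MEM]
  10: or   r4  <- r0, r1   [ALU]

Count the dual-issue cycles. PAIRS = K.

PAIRS = 4

0. mul.MUL @i0  | no-port MUL/MUL
1. mulh.MUL;sub.ALU @i1+i2  | dual
2. add.ALU @i3  | WAW r0
3. or.ALU;blt.BR @i4+i5  | dual
4. st.MEM;blt.BR @i6+i7  | dual
5. st.MEM @i8  | no-port MEM/MEM
6. ld.MEM;or.ALU @i9+i10  | dual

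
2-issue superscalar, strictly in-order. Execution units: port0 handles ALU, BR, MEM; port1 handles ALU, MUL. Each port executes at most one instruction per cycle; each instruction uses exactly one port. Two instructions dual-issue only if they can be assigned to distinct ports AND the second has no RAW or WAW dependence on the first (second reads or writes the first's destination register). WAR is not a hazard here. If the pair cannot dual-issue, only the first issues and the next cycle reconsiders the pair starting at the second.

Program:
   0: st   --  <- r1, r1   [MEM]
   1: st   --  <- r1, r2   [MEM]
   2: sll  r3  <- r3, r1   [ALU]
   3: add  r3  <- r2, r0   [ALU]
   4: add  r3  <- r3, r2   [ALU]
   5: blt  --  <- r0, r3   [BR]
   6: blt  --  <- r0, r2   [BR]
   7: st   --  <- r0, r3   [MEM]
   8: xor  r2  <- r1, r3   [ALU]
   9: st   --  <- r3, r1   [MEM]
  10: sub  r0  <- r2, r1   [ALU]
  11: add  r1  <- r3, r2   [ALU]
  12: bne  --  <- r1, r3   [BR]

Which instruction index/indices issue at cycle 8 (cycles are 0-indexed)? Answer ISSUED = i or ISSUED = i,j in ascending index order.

[0] i0  st  -- no-port MEM/MEM
[1] i1/i2  st/sll  -- pair
[2] i3  add  -- RAW+WAW r3
[3] i4  add  -- RAW r3
[4] i5  blt  -- no-port BR/BR
[5] i6  blt  -- no-port BR/MEM
[6] i7/i8  st/xor  -- pair
[7] i9/i10  st/sub  -- pair
[8] i11  add  -- RAW r1
[9] i12  bne  -- tail

ISSUED = 11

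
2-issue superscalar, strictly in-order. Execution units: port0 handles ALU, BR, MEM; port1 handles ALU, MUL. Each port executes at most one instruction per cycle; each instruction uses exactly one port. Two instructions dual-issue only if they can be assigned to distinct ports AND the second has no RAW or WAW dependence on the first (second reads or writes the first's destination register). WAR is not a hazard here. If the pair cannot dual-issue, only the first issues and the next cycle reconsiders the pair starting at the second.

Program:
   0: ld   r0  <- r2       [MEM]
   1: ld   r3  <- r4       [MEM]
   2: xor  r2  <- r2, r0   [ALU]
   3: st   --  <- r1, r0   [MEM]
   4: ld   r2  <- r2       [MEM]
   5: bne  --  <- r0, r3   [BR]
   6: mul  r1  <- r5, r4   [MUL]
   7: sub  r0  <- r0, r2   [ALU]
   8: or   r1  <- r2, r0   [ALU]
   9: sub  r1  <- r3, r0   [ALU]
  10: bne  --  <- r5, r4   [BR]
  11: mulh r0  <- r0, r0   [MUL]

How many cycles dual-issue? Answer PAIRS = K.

PAIRS = 3

t=0 i0:ld.MEM ; no-port MEM/MEM
t=1 i1/i2:ld.MEM+xor.ALU ; 2-wide
t=2 i3:st.MEM ; no-port MEM/MEM
t=3 i4:ld.MEM ; no-port MEM/BR
t=4 i5/i6:bne.BR+mul.MUL ; 2-wide
t=5 i7:sub.ALU ; RAW r0
t=6 i8:or.ALU ; WAW r1
t=7 i9/i10:sub.ALU+bne.BR ; 2-wide
t=8 i11:mulh.MUL ; tail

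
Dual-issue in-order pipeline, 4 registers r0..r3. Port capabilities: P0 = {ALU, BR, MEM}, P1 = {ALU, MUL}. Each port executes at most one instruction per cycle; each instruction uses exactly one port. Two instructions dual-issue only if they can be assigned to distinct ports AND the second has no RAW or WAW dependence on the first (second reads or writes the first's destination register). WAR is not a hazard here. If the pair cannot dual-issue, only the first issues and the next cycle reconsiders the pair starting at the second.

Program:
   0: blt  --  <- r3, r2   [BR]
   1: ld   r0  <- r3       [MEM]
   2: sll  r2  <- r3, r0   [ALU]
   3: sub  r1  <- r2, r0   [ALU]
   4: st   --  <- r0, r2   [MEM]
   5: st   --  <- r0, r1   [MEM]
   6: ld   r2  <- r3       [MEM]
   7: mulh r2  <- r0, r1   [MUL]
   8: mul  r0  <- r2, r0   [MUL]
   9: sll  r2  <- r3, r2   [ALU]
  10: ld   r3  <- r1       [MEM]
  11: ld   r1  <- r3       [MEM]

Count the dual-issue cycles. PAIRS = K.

PAIRS = 2

  cy0 -> i0 (blt) no-port BR/MEM
  cy1 -> i1 (ld) RAW r0
  cy2 -> i2 (sll) RAW r2
  cy3 -> i3+i4 (sub/st) pair
  cy4 -> i5 (st) no-port MEM/MEM
  cy5 -> i6 (ld) WAW r2
  cy6 -> i7 (mulh) no-port MUL/MUL
  cy7 -> i8+i9 (mul/sll) pair
  cy8 -> i10 (ld) no-port MEM/MEM
  cy9 -> i11 (ld) tail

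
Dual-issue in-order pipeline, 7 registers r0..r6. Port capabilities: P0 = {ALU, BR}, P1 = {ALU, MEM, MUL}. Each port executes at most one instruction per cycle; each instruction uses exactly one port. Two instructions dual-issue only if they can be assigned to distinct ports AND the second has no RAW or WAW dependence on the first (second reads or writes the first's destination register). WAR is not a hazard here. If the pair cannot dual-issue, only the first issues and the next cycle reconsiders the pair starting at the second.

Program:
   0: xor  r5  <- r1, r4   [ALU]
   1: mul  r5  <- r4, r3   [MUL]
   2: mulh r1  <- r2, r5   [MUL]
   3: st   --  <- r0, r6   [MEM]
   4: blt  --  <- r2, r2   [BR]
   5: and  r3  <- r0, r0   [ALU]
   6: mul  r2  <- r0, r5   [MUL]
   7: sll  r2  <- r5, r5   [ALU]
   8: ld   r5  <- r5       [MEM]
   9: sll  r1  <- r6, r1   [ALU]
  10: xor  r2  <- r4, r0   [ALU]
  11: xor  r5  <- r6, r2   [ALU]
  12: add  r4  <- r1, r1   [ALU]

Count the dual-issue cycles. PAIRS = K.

  cy0 -> i0 (xor) WAW r5
  cy1 -> i1 (mul) no-port MUL/MUL
  cy2 -> i2 (mulh) no-port MUL/MEM
  cy3 -> i3&i4 (st+blt) 2-wide
  cy4 -> i5&i6 (and+mul) 2-wide
  cy5 -> i7&i8 (sll+ld) 2-wide
  cy6 -> i9&i10 (sll+xor) 2-wide
  cy7 -> i11&i12 (xor+add) 2-wide

PAIRS = 5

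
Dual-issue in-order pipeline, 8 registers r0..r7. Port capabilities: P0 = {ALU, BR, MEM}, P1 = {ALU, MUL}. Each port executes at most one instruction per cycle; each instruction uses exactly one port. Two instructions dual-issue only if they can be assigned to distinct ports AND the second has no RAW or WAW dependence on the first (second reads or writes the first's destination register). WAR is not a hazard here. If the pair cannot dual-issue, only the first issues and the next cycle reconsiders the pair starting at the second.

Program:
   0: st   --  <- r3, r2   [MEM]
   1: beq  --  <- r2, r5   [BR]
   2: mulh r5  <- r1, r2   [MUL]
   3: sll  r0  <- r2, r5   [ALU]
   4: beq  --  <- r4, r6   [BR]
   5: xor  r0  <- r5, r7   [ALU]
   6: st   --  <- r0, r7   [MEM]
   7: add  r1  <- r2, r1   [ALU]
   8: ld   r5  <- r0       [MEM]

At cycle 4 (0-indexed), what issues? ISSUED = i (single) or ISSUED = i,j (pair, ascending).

#0 head=0: st.MEM i0 no-port MEM/BR
#1 head=1: beq.BR+mulh.MUL i1+i2 2-wide
#2 head=3: sll.ALU+beq.BR i3+i4 2-wide
#3 head=5: xor.ALU i5 RAW r0
#4 head=6: st.MEM+add.ALU i6+i7 2-wide
#5 head=8: ld.MEM i8 tail

ISSUED = 6,7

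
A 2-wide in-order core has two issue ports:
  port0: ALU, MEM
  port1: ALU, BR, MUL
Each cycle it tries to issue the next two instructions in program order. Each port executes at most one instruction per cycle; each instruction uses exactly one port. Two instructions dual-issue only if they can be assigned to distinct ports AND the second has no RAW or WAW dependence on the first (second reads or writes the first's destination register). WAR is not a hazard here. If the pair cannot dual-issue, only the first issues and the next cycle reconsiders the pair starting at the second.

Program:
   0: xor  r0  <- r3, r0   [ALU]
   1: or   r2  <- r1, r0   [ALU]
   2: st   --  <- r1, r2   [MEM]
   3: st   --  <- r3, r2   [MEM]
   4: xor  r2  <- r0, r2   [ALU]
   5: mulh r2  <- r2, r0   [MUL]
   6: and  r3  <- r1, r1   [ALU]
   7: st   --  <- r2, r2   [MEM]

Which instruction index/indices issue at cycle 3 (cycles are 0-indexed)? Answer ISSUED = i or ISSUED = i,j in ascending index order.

  cy0 -> i0 (xor) RAW r0
  cy1 -> i1 (or) RAW r2
  cy2 -> i2 (st) no-port MEM/MEM
  cy3 -> i3,i4 (st+xor) pair
  cy4 -> i5,i6 (mulh+and) pair
  cy5 -> i7 (st) tail

ISSUED = 3,4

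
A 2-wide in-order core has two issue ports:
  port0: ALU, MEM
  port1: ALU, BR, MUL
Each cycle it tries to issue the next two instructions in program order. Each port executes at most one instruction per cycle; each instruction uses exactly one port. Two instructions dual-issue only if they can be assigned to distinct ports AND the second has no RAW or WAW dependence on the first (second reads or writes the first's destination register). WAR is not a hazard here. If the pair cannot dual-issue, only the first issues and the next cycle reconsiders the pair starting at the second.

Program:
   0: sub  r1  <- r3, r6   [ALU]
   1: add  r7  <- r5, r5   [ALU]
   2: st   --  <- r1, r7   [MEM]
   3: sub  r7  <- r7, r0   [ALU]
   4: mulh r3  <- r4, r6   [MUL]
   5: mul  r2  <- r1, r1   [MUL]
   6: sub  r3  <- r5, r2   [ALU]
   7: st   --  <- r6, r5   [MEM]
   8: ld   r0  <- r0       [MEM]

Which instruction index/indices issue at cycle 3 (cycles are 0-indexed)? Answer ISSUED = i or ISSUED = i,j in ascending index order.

ISSUED = 5

0. sub.ALU/add.ALU @i0,i1  | pair
1. st.MEM/sub.ALU @i2,i3  | pair
2. mulh.MUL @i4  | no-port MUL/MUL
3. mul.MUL @i5  | RAW r2
4. sub.ALU/st.MEM @i6,i7  | pair
5. ld.MEM @i8  | tail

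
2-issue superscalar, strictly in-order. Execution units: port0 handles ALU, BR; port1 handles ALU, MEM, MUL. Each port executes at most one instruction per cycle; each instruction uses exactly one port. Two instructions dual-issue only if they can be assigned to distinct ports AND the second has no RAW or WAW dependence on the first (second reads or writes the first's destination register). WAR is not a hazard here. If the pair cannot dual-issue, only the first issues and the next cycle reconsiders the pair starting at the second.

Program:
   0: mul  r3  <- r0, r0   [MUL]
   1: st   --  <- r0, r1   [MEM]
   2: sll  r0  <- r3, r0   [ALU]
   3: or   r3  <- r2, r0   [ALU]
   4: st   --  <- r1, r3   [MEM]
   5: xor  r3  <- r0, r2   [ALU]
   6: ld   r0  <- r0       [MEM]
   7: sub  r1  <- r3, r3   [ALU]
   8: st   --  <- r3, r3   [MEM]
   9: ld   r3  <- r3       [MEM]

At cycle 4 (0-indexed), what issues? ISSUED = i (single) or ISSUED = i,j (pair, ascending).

#0 head=0: mul.MUL i0 no-port MUL/MEM
#1 head=1: st.MEM+sll.ALU i1&i2 pair
#2 head=3: or.ALU i3 RAW r3
#3 head=4: st.MEM+xor.ALU i4&i5 pair
#4 head=6: ld.MEM+sub.ALU i6&i7 pair
#5 head=8: st.MEM i8 no-port MEM/MEM
#6 head=9: ld.MEM i9 tail

ISSUED = 6,7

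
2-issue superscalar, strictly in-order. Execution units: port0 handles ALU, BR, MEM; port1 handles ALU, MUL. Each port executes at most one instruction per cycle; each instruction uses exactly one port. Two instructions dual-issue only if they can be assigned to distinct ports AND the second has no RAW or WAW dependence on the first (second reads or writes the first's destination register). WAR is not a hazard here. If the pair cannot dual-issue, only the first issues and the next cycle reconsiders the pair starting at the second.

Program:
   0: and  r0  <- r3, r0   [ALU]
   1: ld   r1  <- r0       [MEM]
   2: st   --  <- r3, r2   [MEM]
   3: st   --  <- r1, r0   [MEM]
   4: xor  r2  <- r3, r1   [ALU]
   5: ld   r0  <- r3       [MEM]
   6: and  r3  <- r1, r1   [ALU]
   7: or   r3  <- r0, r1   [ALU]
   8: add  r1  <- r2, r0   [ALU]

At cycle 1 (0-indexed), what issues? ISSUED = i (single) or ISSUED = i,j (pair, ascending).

c0: i0 and  RAW r0
c1: i1 ld  no-port MEM/MEM
c2: i2 st  no-port MEM/MEM
c3: i3&i4 st+xor  pair
c4: i5&i6 ld+and  pair
c5: i7&i8 or+add  pair

ISSUED = 1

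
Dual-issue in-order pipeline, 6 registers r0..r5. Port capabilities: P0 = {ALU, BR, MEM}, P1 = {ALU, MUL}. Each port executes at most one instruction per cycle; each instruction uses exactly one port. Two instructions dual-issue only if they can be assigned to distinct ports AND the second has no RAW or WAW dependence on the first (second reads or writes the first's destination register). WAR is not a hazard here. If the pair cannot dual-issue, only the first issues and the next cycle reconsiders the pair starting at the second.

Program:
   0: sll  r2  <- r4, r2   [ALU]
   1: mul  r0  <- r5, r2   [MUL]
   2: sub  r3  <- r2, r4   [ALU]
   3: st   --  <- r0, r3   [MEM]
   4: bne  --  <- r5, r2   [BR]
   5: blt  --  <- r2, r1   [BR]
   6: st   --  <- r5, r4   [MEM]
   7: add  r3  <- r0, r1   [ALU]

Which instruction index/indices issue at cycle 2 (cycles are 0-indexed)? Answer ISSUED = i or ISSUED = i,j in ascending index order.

t=0 i0:sll.ALU ; RAW r2
t=1 i1+i2:mul.MUL;sub.ALU ; dual
t=2 i3:st.MEM ; no-port MEM/BR
t=3 i4:bne.BR ; no-port BR/BR
t=4 i5:blt.BR ; no-port BR/MEM
t=5 i6+i7:st.MEM;add.ALU ; dual

ISSUED = 3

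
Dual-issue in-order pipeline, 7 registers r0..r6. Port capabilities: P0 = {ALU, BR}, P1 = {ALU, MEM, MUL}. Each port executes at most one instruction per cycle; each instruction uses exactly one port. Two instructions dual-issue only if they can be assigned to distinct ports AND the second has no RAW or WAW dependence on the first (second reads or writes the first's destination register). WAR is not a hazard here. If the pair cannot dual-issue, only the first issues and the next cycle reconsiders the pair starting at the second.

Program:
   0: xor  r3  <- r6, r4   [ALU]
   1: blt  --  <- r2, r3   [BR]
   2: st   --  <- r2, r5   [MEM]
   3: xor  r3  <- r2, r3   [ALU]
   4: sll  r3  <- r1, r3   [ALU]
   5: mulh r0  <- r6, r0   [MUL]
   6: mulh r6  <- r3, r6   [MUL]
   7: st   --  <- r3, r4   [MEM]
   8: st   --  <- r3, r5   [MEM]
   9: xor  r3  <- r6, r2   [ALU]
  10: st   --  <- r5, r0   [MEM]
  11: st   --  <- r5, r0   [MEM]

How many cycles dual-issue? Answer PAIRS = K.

c0: i0 xor  RAW r3
c1: i1+i2 blt/st  dual
c2: i3 xor  RAW+WAW r3
c3: i4+i5 sll/mulh  dual
c4: i6 mulh  no-port MUL/MEM
c5: i7 st  no-port MEM/MEM
c6: i8+i9 st/xor  dual
c7: i10 st  no-port MEM/MEM
c8: i11 st  tail

PAIRS = 3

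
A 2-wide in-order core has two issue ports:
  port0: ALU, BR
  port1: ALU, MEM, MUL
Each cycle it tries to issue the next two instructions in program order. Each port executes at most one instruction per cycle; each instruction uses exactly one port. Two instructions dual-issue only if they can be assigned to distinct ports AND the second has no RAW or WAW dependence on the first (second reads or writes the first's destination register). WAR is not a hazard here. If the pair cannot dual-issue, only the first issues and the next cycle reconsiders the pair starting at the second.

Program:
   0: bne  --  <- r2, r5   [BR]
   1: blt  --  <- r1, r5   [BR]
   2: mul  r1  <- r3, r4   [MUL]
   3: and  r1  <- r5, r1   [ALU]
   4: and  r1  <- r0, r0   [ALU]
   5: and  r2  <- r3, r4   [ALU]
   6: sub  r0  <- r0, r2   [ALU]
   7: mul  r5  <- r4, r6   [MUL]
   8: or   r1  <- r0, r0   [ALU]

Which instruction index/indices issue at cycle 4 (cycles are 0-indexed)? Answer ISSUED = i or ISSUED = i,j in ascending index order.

ISSUED = 6,7

#0 head=0: bne i0 no-port BR/BR
#1 head=1: blt+mul i1+i2 pair
#2 head=3: and i3 WAW r1
#3 head=4: and+and i4+i5 pair
#4 head=6: sub+mul i6+i7 pair
#5 head=8: or i8 tail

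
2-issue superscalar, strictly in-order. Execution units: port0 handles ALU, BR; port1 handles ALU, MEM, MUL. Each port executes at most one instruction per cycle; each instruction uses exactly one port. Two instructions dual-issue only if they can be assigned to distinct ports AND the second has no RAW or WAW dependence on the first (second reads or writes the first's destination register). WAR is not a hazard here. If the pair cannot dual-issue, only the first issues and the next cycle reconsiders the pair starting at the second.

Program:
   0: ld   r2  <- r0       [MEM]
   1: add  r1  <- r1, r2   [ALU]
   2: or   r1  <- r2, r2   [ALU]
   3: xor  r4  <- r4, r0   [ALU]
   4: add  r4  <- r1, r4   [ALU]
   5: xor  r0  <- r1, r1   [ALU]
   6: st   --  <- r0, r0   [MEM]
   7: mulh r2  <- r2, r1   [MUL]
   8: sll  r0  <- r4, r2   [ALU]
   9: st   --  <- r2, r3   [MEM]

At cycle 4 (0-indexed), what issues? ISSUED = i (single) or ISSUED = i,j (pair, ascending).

0. ld @i0  | RAW r2
1. add @i1  | WAW r1
2. or xor @i2,i3  | 2-wide
3. add xor @i4,i5  | 2-wide
4. st @i6  | no-port MEM/MUL
5. mulh @i7  | RAW r2
6. sll st @i8,i9  | 2-wide

ISSUED = 6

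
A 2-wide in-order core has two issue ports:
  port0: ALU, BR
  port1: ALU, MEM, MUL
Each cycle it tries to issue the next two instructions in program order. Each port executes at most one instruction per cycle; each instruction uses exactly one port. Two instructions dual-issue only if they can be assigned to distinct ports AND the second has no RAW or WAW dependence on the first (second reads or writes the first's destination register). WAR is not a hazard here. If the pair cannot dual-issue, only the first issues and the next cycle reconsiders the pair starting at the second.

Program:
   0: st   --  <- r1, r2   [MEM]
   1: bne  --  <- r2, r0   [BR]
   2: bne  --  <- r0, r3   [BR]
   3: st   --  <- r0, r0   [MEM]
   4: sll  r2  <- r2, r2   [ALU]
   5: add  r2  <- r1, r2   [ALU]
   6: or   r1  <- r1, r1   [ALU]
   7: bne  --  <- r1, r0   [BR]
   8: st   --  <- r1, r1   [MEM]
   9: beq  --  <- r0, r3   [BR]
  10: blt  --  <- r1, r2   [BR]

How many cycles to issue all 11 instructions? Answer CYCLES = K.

#0 head=0: st;bne i0/i1 2-wide
#1 head=2: bne;st i2/i3 2-wide
#2 head=4: sll i4 RAW+WAW r2
#3 head=5: add;or i5/i6 2-wide
#4 head=7: bne;st i7/i8 2-wide
#5 head=9: beq i9 no-port BR/BR
#6 head=10: blt i10 tail

CYCLES = 7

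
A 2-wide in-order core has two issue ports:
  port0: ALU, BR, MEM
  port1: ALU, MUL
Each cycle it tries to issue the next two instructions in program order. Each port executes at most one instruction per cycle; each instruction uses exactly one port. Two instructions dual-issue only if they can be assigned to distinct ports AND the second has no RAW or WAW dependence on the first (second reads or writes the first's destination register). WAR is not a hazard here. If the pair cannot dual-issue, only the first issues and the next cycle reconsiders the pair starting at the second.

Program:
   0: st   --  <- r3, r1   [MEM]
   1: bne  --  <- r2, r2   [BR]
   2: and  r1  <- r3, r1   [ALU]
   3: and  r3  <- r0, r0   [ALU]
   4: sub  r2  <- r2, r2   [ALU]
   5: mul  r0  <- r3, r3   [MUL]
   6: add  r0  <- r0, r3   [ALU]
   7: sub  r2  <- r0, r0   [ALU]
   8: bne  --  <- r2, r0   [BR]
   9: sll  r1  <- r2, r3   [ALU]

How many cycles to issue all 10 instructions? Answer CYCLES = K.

c0: i0 st  no-port MEM/BR
c1: i1,i2 bne/and  dual
c2: i3,i4 and/sub  dual
c3: i5 mul  RAW+WAW r0
c4: i6 add  RAW r0
c5: i7 sub  RAW r2
c6: i8,i9 bne/sll  dual

CYCLES = 7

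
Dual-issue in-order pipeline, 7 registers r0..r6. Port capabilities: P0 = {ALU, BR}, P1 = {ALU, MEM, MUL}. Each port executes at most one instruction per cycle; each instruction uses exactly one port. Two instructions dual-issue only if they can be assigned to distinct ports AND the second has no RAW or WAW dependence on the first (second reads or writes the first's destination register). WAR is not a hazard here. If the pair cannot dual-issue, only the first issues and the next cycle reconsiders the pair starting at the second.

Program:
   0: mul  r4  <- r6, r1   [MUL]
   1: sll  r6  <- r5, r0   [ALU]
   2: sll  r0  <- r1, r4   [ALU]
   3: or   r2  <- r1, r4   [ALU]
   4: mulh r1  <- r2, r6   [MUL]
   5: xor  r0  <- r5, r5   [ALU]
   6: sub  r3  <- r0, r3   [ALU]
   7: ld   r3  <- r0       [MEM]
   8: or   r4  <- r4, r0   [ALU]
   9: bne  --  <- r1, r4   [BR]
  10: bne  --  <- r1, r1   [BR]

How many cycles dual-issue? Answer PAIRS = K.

PAIRS = 4

  cy0 -> i0&i1 (mul;sll) pair
  cy1 -> i2&i3 (sll;or) pair
  cy2 -> i4&i5 (mulh;xor) pair
  cy3 -> i6 (sub) WAW r3
  cy4 -> i7&i8 (ld;or) pair
  cy5 -> i9 (bne) no-port BR/BR
  cy6 -> i10 (bne) tail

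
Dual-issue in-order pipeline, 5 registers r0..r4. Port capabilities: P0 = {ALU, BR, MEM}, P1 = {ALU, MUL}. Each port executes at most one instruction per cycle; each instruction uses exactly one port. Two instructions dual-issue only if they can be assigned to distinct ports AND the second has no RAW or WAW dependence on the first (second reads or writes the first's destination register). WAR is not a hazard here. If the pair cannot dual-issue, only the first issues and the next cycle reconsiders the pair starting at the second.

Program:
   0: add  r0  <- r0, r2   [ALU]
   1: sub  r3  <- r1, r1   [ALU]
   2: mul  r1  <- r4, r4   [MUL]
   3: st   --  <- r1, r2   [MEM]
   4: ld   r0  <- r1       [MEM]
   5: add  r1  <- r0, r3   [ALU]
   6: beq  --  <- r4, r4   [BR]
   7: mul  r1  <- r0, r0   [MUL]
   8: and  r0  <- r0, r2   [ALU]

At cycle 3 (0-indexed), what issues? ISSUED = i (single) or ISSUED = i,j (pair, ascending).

ISSUED = 4

[0] i0/i1  add.ALU;sub.ALU  -- dual
[1] i2  mul.MUL  -- RAW r1
[2] i3  st.MEM  -- no-port MEM/MEM
[3] i4  ld.MEM  -- RAW r0
[4] i5/i6  add.ALU;beq.BR  -- dual
[5] i7/i8  mul.MUL;and.ALU  -- dual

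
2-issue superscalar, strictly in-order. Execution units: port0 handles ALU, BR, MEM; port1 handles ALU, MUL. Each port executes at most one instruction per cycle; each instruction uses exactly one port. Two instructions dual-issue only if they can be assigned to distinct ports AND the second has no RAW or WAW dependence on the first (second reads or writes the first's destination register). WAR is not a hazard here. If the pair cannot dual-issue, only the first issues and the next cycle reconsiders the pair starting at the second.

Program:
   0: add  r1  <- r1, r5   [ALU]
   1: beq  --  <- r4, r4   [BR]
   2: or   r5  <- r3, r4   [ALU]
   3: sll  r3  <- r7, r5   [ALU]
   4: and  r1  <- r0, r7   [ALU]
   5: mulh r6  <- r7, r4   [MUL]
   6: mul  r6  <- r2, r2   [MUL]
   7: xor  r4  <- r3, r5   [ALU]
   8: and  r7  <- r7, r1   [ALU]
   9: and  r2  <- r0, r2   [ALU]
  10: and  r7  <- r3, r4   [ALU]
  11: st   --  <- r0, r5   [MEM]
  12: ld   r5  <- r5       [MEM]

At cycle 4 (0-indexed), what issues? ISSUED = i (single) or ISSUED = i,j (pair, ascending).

ISSUED = 6,7

[0] i0+i1  add beq  -- dual
[1] i2  or  -- RAW r5
[2] i3+i4  sll and  -- dual
[3] i5  mulh  -- no-port MUL/MUL
[4] i6+i7  mul xor  -- dual
[5] i8+i9  and and  -- dual
[6] i10+i11  and st  -- dual
[7] i12  ld  -- tail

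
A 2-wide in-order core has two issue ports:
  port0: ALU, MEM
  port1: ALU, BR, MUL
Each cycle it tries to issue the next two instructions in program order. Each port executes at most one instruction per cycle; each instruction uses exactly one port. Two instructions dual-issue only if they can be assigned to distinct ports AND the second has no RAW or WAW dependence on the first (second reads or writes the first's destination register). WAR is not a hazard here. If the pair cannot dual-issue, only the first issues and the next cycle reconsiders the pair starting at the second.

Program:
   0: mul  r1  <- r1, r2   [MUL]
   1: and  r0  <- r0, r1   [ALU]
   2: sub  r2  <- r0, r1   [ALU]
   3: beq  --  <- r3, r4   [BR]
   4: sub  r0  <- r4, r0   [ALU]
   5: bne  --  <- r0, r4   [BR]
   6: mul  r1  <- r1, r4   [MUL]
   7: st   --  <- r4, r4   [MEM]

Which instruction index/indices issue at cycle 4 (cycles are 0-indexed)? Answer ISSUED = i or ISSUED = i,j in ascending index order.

ISSUED = 5

#0 head=0: mul.MUL i0 RAW r1
#1 head=1: and.ALU i1 RAW r0
#2 head=2: sub.ALU;beq.BR i2/i3 dual
#3 head=4: sub.ALU i4 RAW r0
#4 head=5: bne.BR i5 no-port BR/MUL
#5 head=6: mul.MUL;st.MEM i6/i7 dual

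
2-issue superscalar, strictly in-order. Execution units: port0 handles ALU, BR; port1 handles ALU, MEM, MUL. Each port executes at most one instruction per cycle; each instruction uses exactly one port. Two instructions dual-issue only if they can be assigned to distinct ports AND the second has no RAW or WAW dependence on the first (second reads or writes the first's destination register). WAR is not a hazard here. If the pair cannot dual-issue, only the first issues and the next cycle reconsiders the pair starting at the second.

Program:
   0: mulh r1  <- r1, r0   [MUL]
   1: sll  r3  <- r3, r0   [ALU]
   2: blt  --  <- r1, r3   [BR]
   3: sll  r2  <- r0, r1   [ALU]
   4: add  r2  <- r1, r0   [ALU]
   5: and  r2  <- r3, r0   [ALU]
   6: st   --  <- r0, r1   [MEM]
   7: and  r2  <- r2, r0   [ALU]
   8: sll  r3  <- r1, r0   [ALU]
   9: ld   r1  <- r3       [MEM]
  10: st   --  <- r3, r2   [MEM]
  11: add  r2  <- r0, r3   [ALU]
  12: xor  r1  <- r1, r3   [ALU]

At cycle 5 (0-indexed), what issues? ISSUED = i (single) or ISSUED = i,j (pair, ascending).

t=0 i0&i1:mulh/sll ; dual
t=1 i2&i3:blt/sll ; dual
t=2 i4:add ; WAW r2
t=3 i5&i6:and/st ; dual
t=4 i7&i8:and/sll ; dual
t=5 i9:ld ; no-port MEM/MEM
t=6 i10&i11:st/add ; dual
t=7 i12:xor ; tail

ISSUED = 9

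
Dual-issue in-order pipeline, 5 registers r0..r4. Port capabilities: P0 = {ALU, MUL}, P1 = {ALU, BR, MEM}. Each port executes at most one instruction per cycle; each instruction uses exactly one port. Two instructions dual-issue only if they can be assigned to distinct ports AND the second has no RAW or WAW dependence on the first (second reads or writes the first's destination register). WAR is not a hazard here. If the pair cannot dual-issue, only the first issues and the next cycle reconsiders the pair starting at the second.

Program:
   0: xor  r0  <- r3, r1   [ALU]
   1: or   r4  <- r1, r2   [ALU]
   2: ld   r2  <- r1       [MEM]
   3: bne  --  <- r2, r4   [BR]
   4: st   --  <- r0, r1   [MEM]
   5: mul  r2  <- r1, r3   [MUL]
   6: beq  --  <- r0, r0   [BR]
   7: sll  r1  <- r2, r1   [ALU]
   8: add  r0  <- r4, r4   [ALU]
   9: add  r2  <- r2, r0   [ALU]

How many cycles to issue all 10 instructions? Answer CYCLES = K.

CYCLES = 7

0. xor+or @i0/i1  | 2-wide
1. ld @i2  | no-port MEM/BR
2. bne @i3  | no-port BR/MEM
3. st+mul @i4/i5  | 2-wide
4. beq+sll @i6/i7  | 2-wide
5. add @i8  | RAW r0
6. add @i9  | tail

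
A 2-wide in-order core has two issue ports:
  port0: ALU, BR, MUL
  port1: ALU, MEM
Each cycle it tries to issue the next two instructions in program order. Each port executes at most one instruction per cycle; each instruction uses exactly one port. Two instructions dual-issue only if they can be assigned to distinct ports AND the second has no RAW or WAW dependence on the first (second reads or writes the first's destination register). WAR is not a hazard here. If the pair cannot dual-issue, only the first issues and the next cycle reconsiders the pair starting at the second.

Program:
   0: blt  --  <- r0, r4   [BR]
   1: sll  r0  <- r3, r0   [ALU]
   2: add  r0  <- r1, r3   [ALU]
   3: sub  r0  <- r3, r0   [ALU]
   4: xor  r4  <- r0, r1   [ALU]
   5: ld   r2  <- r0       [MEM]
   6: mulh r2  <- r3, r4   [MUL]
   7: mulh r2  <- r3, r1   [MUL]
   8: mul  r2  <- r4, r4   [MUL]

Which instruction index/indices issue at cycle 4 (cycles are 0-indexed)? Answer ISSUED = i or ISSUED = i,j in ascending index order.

ISSUED = 6

c0: i0/i1 blt.BR/sll.ALU  pair
c1: i2 add.ALU  RAW+WAW r0
c2: i3 sub.ALU  RAW r0
c3: i4/i5 xor.ALU/ld.MEM  pair
c4: i6 mulh.MUL  no-port MUL/MUL
c5: i7 mulh.MUL  no-port MUL/MUL
c6: i8 mul.MUL  tail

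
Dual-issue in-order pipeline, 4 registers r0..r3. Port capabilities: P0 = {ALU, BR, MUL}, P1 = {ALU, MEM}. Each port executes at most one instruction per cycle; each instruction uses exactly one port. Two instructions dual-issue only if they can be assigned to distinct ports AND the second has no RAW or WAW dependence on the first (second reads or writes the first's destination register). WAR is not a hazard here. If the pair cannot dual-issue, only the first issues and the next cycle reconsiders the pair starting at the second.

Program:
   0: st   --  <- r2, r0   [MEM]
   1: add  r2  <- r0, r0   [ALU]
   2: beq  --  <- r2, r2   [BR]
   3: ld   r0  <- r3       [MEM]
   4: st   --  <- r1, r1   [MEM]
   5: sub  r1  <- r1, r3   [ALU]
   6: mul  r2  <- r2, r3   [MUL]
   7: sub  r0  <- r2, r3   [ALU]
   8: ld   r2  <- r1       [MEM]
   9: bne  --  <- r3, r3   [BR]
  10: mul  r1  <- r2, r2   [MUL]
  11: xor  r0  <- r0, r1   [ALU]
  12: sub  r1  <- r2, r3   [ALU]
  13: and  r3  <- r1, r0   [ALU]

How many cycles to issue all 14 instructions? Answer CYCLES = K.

c0: i0/i1 st.MEM/add.ALU  2-wide
c1: i2/i3 beq.BR/ld.MEM  2-wide
c2: i4/i5 st.MEM/sub.ALU  2-wide
c3: i6 mul.MUL  RAW r2
c4: i7/i8 sub.ALU/ld.MEM  2-wide
c5: i9 bne.BR  no-port BR/MUL
c6: i10 mul.MUL  RAW r1
c7: i11/i12 xor.ALU/sub.ALU  2-wide
c8: i13 and.ALU  tail

CYCLES = 9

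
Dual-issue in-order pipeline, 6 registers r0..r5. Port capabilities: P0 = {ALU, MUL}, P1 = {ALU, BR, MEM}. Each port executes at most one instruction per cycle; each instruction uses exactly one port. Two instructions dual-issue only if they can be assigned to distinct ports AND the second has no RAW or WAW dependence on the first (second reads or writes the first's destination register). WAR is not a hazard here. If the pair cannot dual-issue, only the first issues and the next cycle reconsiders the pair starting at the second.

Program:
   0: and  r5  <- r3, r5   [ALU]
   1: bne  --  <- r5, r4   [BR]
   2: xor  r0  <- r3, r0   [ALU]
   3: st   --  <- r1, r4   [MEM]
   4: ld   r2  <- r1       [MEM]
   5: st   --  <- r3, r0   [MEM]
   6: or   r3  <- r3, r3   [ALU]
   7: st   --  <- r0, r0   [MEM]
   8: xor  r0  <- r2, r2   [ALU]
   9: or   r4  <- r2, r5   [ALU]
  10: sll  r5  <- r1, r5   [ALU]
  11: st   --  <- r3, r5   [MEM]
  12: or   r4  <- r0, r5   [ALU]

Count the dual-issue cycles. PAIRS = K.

t=0 i0:and.ALU ; RAW r5
t=1 i1+i2:bne.BR/xor.ALU ; 2-wide
t=2 i3:st.MEM ; no-port MEM/MEM
t=3 i4:ld.MEM ; no-port MEM/MEM
t=4 i5+i6:st.MEM/or.ALU ; 2-wide
t=5 i7+i8:st.MEM/xor.ALU ; 2-wide
t=6 i9+i10:or.ALU/sll.ALU ; 2-wide
t=7 i11+i12:st.MEM/or.ALU ; 2-wide

PAIRS = 5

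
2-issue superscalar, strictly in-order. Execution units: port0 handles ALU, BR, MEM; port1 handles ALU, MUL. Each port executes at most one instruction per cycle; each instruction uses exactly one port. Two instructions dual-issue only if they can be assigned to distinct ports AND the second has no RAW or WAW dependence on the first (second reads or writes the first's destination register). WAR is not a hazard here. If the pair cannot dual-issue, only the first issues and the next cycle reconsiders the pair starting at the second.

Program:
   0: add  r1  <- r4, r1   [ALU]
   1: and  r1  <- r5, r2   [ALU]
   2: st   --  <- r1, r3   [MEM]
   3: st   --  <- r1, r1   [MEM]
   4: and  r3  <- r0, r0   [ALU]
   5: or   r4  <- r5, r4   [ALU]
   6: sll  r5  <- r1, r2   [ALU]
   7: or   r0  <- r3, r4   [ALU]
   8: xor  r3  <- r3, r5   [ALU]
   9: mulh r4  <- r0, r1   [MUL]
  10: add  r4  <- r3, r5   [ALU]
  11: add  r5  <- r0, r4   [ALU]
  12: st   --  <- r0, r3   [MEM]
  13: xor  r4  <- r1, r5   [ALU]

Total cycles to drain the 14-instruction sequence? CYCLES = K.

t=0 i0:add.ALU ; WAW r1
t=1 i1:and.ALU ; RAW r1
t=2 i2:st.MEM ; no-port MEM/MEM
t=3 i3+i4:st.MEM+and.ALU ; pair
t=4 i5+i6:or.ALU+sll.ALU ; pair
t=5 i7+i8:or.ALU+xor.ALU ; pair
t=6 i9:mulh.MUL ; WAW r4
t=7 i10:add.ALU ; RAW r4
t=8 i11+i12:add.ALU+st.MEM ; pair
t=9 i13:xor.ALU ; tail

CYCLES = 10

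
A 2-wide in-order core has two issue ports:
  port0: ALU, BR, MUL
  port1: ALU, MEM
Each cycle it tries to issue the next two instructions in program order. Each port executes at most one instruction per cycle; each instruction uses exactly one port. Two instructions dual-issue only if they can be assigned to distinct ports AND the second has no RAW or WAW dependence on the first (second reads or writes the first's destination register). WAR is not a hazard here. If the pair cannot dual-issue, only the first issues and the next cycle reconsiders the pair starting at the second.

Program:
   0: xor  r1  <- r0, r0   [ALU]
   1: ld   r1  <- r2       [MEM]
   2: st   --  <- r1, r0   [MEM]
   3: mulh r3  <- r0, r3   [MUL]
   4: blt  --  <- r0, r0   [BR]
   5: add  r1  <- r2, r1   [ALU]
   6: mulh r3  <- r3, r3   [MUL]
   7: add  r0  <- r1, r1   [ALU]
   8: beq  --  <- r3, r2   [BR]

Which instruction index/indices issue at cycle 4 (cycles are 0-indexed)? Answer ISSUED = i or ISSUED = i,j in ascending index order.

t=0 i0:xor.ALU ; WAW r1
t=1 i1:ld.MEM ; no-port MEM/MEM
t=2 i2&i3:st.MEM/mulh.MUL ; 2-wide
t=3 i4&i5:blt.BR/add.ALU ; 2-wide
t=4 i6&i7:mulh.MUL/add.ALU ; 2-wide
t=5 i8:beq.BR ; tail

ISSUED = 6,7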